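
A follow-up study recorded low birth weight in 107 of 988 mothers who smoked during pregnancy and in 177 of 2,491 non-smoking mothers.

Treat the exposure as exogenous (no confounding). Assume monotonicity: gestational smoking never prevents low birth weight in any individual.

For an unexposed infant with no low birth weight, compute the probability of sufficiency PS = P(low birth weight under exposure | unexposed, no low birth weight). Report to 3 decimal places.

PS ≈ 0.040

p₁ = P(outcome | exposed) = 107/988 = 0.1083
p₀ = P(outcome | unexposed) = 177/2491 = 0.071056
Under exogeneity and monotonicity, PS = (p₁ − p₀) / (1 − p₀).
PS = (0.1083 − 0.071056) / (1 − 0.071056) = 0.037244 / 0.92894 ≈ 0.0401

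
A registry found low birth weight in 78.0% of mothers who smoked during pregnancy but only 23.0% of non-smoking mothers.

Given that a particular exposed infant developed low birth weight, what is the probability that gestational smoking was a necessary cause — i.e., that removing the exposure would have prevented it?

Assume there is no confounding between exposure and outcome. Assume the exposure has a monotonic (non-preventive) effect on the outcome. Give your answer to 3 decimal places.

PN ≈ 0.705

p₁ = 0.78, p₀ = 0.23.
Under exogeneity and monotonicity, PN = (p₁ − p₀) / p₁.
PN = (0.78 − 0.23) / 0.78 = 0.55 / 0.78 ≈ 0.7051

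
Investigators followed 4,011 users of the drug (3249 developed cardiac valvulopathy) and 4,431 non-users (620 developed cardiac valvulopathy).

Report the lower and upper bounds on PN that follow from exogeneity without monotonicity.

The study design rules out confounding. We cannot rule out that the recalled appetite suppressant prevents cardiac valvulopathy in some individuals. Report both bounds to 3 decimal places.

0.827 ≤ PN ≤ 1.000

p₁ = P(outcome | exposed) = 3249/4011 = 0.81002
p₀ = P(outcome | unexposed) = 620/4431 = 0.13992
Under exogeneity alone the bounds on PN are max{0,(p₁−p₀)/p₁} ≤ PN ≤ min{1,(1−p₀)/p₁}.
  lower = (p₁ − p₀)/p₁ = 0.6701 / 0.81002 ≈ 0.8273
  upper = min{1, (1 − p₀)/p₁} = 0.86008 / 0.81002 ≈ 1.0618 → capped at 1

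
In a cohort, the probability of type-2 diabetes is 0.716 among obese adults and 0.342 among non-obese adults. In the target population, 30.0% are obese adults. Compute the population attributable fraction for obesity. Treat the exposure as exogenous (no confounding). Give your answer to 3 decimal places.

Let p₁ = 0.716, p₀ = 0.342.
Overall risk P(Y=1) = π·p₁ + (1−π)·p₀ = 0.3×0.716 + 0.7×0.342 = 0.4542.
Under exogeneity, PAF = [P(Y=1) − p₀] / P(Y=1).
PAF = (0.4542 − 0.342) / 0.4542 ≈ 0.2470

PAF ≈ 0.247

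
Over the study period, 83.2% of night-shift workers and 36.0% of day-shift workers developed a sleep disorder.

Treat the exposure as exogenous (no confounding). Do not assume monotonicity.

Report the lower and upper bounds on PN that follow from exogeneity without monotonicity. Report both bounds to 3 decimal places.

p₁ = 0.832, p₀ = 0.36.
Under exogeneity alone the bounds on PN are max{0,(p₁−p₀)/p₁} ≤ PN ≤ min{1,(1−p₀)/p₁}.
  lower = (p₁ − p₀)/p₁ = 0.472 / 0.832 ≈ 0.5673
  upper = min{1, (1 − p₀)/p₁} = 0.64 / 0.832 ≈ 0.7692

0.567 ≤ PN ≤ 0.769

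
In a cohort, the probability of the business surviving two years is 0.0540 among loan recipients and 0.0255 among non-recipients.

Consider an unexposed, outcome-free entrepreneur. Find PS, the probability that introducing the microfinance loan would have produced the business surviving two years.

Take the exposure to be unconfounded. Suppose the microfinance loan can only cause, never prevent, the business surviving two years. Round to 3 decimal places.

PS ≈ 0.029

Let p₁ = 0.054, p₀ = 0.0255.
Under exogeneity and monotonicity, PS = (p₁ − p₀) / (1 − p₀).
PS = (0.054 − 0.0255) / (1 − 0.0255) = 0.0285 / 0.9745 ≈ 0.0292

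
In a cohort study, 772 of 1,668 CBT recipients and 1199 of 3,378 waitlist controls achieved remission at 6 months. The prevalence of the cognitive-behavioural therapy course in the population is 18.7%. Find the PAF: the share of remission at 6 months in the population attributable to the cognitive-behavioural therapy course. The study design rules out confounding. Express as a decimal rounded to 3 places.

p₁ = P(outcome | exposed) = 772/1668 = 0.46283
p₀ = P(outcome | unexposed) = 1199/3378 = 0.35494
Overall risk P(Y=1) = π·p₁ + (1−π)·p₀ = 0.187×0.46283 + 0.813×0.35494 = 0.37512.
Under exogeneity, PAF = [P(Y=1) − p₀] / P(Y=1).
PAF = (0.37512 − 0.35494) / 0.37512 ≈ 0.0538

PAF ≈ 0.054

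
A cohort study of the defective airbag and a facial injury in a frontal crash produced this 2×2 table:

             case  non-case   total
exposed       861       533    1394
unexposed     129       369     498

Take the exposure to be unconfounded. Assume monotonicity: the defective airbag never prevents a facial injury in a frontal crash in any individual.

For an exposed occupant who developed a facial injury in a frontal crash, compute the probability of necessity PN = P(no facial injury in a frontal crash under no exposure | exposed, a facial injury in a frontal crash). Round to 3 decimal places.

PN ≈ 0.581

p₁ = P(outcome | exposed) = 861/1394 = 0.61765
p₀ = P(outcome | unexposed) = 129/498 = 0.25904
Under exogeneity and monotonicity, PN = (p₁ − p₀)/p₁.
PN = (0.61765 − 0.25904) / 0.61765 ≈ 0.5806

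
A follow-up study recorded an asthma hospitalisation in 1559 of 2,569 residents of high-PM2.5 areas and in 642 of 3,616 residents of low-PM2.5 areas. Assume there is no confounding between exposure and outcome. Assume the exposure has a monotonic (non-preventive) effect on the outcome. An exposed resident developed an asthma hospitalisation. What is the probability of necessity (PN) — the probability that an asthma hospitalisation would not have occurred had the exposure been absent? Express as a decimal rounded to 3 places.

p₁ = P(outcome | exposed) = 1559/2569 = 0.60685
p₀ = P(outcome | unexposed) = 642/3616 = 0.17754
Under exogeneity and monotonicity, PN = (p₁ − p₀) / p₁.
PN = (0.60685 − 0.17754) / 0.60685 = 0.42931 / 0.60685 ≈ 0.7074

PN ≈ 0.707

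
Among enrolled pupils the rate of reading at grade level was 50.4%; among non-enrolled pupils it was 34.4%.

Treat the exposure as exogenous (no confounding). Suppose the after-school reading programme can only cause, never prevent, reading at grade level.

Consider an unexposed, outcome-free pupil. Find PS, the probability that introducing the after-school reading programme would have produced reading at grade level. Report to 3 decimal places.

p₁ = 0.504, p₀ = 0.344.
Under exogeneity and monotonicity, PS = (p₁ − p₀) / (1 − p₀).
PS = (0.504 − 0.344) / (1 − 0.344) = 0.16 / 0.656 ≈ 0.2439

PS ≈ 0.244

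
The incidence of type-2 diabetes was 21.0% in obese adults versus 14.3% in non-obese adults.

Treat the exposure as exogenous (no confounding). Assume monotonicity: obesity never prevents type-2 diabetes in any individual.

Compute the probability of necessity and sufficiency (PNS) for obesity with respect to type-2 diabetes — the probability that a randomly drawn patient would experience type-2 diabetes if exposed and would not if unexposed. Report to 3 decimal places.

p₁ = 0.21, p₀ = 0.143.
Under exogeneity and monotonicity, PNS = p₁ − p₀.
PNS = 0.21 − 0.143 = 0.067

PNS ≈ 0.067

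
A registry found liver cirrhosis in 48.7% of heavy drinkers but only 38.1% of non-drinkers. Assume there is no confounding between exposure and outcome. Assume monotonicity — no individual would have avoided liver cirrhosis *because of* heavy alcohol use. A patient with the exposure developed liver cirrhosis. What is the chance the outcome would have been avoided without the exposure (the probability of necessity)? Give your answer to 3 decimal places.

p₁ = 0.487, p₀ = 0.381.
Under exogeneity and monotonicity, PN = (p₁ − p₀) / p₁.
PN = (0.487 − 0.381) / 0.487 = 0.106 / 0.487 ≈ 0.2177

PN ≈ 0.218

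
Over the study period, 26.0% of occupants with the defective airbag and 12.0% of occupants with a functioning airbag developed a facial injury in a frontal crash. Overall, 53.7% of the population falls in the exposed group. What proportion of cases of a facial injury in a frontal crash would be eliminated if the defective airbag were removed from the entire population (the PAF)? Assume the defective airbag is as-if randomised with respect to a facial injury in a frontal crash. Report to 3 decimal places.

p₁ = 0.26, p₀ = 0.12.
Overall risk P(Y=1) = π·p₁ + (1−π)·p₀ = 0.537×0.26 + 0.463×0.12 = 0.19518.
Under exogeneity, PAF = [P(Y=1) − p₀] / P(Y=1).
PAF = (0.19518 − 0.12) / 0.19518 ≈ 0.3852

PAF ≈ 0.385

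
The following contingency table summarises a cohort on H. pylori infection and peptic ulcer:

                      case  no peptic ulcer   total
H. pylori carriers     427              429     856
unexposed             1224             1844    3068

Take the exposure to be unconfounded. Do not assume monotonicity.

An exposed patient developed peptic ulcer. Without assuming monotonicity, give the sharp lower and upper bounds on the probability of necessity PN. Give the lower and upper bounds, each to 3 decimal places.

0.200 ≤ PN ≤ 1.000

p₁ = P(outcome | exposed) = 427/856 = 0.49883
p₀ = P(outcome | unexposed) = 1224/3068 = 0.39896
Under exogeneity alone the bounds on PN are max{0,(p₁−p₀)/p₁} ≤ PN ≤ min{1,(1−p₀)/p₁}.
  lower = (p₁ − p₀)/p₁ = 0.099875 / 0.49883 ≈ 0.2002
  upper = min{1, (1 − p₀)/p₁} = 0.60104 / 0.49883 ≈ 1.2049 → capped at 1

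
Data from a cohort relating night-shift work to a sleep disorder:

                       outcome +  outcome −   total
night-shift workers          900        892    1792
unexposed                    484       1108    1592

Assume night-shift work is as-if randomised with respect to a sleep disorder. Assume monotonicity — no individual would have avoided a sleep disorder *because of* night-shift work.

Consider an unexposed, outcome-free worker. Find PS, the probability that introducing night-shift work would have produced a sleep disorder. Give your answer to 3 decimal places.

p₁ = P(outcome | exposed) = 900/1792 = 0.50223
p₀ = P(outcome | unexposed) = 484/1592 = 0.30402
Under exogeneity and monotonicity, PS = (p₁ − p₀)/(1 − p₀).
PS = (0.50223 − 0.30402) / 0.69598 ≈ 0.2848

PS ≈ 0.285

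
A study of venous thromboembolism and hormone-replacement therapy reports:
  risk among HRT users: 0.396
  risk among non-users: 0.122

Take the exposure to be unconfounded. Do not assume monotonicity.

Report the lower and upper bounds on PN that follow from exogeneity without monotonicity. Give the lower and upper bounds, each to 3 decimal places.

0.692 ≤ PN ≤ 1.000

Let p₁ = 0.396, p₀ = 0.122.
Under exogeneity alone the bounds on PN are max{0,(p₁−p₀)/p₁} ≤ PN ≤ min{1,(1−p₀)/p₁}.
  lower = (p₁ − p₀)/p₁ = 0.274 / 0.396 ≈ 0.6919
  upper = min{1, (1 − p₀)/p₁} = 0.878 / 0.396 ≈ 2.2172 → capped at 1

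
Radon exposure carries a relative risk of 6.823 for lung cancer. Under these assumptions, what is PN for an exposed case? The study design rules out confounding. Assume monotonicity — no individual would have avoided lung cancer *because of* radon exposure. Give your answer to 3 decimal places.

PN ≈ 0.853

Under exogeneity and monotonicity, PN = (RR − 1) / RR = 1 − 1/RR.
PN = (6.823 − 1) / 6.823 = 5.823 / 6.823 ≈ 0.8534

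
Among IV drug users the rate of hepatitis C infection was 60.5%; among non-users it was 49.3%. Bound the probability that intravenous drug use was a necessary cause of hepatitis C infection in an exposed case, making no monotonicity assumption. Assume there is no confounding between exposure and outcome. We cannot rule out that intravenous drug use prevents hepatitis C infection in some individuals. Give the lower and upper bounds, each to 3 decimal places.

0.185 ≤ PN ≤ 0.838

p₁ = 0.605, p₀ = 0.493.
Under exogeneity alone the bounds on PN are max{0,(p₁−p₀)/p₁} ≤ PN ≤ min{1,(1−p₀)/p₁}.
  lower = (p₁ − p₀)/p₁ = 0.112 / 0.605 ≈ 0.1851
  upper = min{1, (1 − p₀)/p₁} = 0.507 / 0.605 ≈ 0.8380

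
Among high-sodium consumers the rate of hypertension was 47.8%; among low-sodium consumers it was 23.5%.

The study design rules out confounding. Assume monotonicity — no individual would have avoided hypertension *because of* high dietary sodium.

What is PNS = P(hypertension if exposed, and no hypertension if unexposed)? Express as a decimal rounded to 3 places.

p₁ = 0.478, p₀ = 0.235.
Under exogeneity and monotonicity, PNS = p₁ − p₀.
PNS = 0.478 − 0.235 = 0.243

PNS ≈ 0.243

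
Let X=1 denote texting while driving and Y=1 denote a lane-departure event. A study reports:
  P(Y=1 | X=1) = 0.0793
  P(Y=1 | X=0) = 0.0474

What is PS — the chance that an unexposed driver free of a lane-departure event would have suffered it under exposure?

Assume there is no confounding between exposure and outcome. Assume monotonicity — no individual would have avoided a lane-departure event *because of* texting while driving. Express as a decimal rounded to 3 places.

PS ≈ 0.033

Let p₁ = 0.0793, p₀ = 0.0474.
Under exogeneity and monotonicity, PS = (p₁ − p₀) / (1 − p₀).
PS = (0.0793 − 0.0474) / (1 − 0.0474) = 0.0319 / 0.9526 ≈ 0.0335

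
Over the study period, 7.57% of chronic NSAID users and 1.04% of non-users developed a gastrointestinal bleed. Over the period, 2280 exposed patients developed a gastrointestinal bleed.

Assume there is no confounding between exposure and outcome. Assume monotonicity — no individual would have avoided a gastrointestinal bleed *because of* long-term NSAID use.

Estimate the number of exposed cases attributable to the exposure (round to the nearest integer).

p₁ = 0.0757, p₀ = 0.0104.
PN = (p₁ − p₀)/p₁ = (0.0757 − 0.0104) / 0.0757 ≈ 0.86262.
Attributable cases ≈ PN × (exposed cases) = 0.86262 × 2280 ≈ 1966.76.

about 1967 cases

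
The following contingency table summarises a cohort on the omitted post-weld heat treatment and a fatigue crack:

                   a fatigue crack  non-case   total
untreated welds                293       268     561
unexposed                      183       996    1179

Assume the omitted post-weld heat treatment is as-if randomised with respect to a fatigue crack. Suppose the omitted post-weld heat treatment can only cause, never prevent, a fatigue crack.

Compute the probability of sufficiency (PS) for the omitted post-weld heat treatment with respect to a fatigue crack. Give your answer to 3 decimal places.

p₁ = P(outcome | exposed) = 293/561 = 0.52228
p₀ = P(outcome | unexposed) = 183/1179 = 0.15522
Under exogeneity and monotonicity, PS = (p₁ − p₀)/(1 − p₀).
PS = (0.52228 − 0.15522) / 0.84478 ≈ 0.4345

PS ≈ 0.435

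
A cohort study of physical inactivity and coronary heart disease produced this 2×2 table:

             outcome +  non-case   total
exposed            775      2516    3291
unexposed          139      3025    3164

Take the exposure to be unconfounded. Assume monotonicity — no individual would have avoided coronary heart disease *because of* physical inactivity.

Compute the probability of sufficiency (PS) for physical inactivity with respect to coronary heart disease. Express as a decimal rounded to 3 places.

PS ≈ 0.200

p₁ = P(outcome | exposed) = 775/3291 = 0.23549
p₀ = P(outcome | unexposed) = 139/3164 = 0.043932
Under exogeneity and monotonicity, PS = (p₁ − p₀)/(1 − p₀).
PS = (0.23549 − 0.043932) / 0.95607 ≈ 0.2004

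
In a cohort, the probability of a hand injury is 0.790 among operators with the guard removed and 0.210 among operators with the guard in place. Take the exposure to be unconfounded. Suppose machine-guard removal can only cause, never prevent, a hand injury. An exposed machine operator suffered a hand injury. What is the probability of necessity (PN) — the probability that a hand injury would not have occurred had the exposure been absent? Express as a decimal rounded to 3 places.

Let p₁ = 0.79, p₀ = 0.21.
Under exogeneity and monotonicity, PN = (p₁ − p₀) / p₁.
PN = (0.79 − 0.21) / 0.79 = 0.58 / 0.79 ≈ 0.7342

PN ≈ 0.734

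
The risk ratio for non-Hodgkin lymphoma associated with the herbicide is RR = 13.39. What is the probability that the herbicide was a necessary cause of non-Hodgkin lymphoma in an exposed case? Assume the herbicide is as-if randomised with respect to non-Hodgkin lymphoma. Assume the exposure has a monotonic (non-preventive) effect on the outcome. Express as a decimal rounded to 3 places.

PN ≈ 0.925

Under exogeneity and monotonicity, PN = (RR − 1) / RR = 1 − 1/RR.
PN = (13.39 − 1) / 13.39 = 12.39 / 13.39 ≈ 0.9253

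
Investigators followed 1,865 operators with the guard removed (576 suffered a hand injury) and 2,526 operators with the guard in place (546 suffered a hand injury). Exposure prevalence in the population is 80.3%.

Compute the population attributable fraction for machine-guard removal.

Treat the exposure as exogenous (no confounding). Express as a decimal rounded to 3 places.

p₁ = P(outcome | exposed) = 576/1865 = 0.30885
p₀ = P(outcome | unexposed) = 546/2526 = 0.21615
Overall risk P(Y=1) = π·p₁ + (1−π)·p₀ = 0.803×0.30885 + 0.197×0.21615 = 0.29059.
Under exogeneity, PAF = [P(Y=1) − p₀] / P(Y=1).
PAF = (0.29059 − 0.21615) / 0.29059 ≈ 0.2562

PAF ≈ 0.256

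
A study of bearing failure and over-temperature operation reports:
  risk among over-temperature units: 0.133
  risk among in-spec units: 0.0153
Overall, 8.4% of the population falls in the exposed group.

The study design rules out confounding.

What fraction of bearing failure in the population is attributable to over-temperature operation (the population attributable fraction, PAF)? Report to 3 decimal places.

PAF ≈ 0.393

Let p₁ = 0.133, p₀ = 0.0153.
Overall risk P(Y=1) = π·p₁ + (1−π)·p₀ = 0.084×0.133 + 0.916×0.0153 = 0.025187.
Under exogeneity, PAF = [P(Y=1) − p₀] / P(Y=1).
PAF = (0.025187 − 0.0153) / 0.025187 ≈ 0.3925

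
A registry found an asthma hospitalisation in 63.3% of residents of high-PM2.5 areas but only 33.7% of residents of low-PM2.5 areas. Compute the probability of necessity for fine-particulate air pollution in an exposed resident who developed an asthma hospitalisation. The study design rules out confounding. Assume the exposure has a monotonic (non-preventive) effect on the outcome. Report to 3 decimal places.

p₁ = 0.633, p₀ = 0.337.
Under exogeneity and monotonicity, PN = (p₁ − p₀) / p₁.
PN = (0.633 − 0.337) / 0.633 = 0.296 / 0.633 ≈ 0.4676

PN ≈ 0.468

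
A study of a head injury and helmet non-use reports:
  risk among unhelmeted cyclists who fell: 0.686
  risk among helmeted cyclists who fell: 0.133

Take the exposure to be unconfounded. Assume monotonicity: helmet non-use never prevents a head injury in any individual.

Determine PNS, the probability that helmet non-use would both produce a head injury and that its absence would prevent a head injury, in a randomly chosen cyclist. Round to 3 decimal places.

Let p₁ = 0.686, p₀ = 0.133.
Under exogeneity and monotonicity, PNS = p₁ − p₀.
PNS = 0.686 − 0.133 = 0.553

PNS ≈ 0.553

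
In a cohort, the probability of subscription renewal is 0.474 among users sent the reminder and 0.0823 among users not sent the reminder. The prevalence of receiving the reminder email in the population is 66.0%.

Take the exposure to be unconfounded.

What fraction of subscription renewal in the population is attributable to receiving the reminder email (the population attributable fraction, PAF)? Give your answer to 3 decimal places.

Let p₁ = 0.474, p₀ = 0.0823.
Overall risk P(Y=1) = π·p₁ + (1−π)·p₀ = 0.66×0.474 + 0.34×0.0823 = 0.34082.
Under exogeneity, PAF = [P(Y=1) − p₀] / P(Y=1).
PAF = (0.34082 − 0.0823) / 0.34082 ≈ 0.7585

PAF ≈ 0.759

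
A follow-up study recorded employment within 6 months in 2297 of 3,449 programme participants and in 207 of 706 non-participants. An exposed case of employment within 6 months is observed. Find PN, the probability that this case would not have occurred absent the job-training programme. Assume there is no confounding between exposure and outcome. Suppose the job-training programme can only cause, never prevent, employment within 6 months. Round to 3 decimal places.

PN ≈ 0.560

p₁ = P(outcome | exposed) = 2297/3449 = 0.66599
p₀ = P(outcome | unexposed) = 207/706 = 0.2932
Under exogeneity and monotonicity, PN = (p₁ − p₀) / p₁.
PN = (0.66599 − 0.2932) / 0.66599 = 0.37279 / 0.66599 ≈ 0.5598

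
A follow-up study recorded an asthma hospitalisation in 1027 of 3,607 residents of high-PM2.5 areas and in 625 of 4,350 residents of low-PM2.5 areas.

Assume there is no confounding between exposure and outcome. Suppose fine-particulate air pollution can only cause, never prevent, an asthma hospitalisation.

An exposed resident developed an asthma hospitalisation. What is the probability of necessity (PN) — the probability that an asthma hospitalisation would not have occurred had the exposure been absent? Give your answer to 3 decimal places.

p₁ = P(outcome | exposed) = 1027/3607 = 0.28472
p₀ = P(outcome | unexposed) = 625/4350 = 0.14368
Under exogeneity and monotonicity, PN = (p₁ − p₀) / p₁.
PN = (0.28472 − 0.14368) / 0.28472 = 0.14105 / 0.28472 ≈ 0.4954

PN ≈ 0.495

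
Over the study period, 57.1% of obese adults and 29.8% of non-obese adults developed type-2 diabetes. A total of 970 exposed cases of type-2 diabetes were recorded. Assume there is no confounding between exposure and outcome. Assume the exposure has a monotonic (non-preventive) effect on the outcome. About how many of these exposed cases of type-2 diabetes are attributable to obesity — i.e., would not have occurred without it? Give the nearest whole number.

p₁ = 0.571, p₀ = 0.298.
PN = (p₁ − p₀)/p₁ = (0.571 − 0.298) / 0.571 ≈ 0.47811.
Attributable cases ≈ PN × (exposed cases) = 0.47811 × 970 ≈ 463.77.

about 464 cases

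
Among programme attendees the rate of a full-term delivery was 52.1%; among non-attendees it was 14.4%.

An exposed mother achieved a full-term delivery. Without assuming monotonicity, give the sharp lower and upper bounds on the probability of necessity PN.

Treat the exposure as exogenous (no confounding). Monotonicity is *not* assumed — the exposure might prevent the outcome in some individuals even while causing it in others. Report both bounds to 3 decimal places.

0.724 ≤ PN ≤ 1.000

p₁ = 0.521, p₀ = 0.144.
Under exogeneity alone the bounds on PN are max{0,(p₁−p₀)/p₁} ≤ PN ≤ min{1,(1−p₀)/p₁}.
  lower = (p₁ − p₀)/p₁ = 0.377 / 0.521 ≈ 0.7236
  upper = min{1, (1 − p₀)/p₁} = 0.856 / 0.521 ≈ 1.6430 → capped at 1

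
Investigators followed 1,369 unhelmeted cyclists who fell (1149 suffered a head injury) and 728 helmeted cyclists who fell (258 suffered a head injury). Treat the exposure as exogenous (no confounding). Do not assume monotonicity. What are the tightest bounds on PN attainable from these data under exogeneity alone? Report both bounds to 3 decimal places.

p₁ = P(outcome | exposed) = 1149/1369 = 0.8393
p₀ = P(outcome | unexposed) = 258/728 = 0.3544
Under exogeneity alone the bounds on PN are max{0,(p₁−p₀)/p₁} ≤ PN ≤ min{1,(1−p₀)/p₁}.
  lower = (p₁ − p₀)/p₁ = 0.4849 / 0.8393 ≈ 0.5777
  upper = min{1, (1 − p₀)/p₁} = 0.6456 / 0.8393 ≈ 0.7692

0.578 ≤ PN ≤ 0.769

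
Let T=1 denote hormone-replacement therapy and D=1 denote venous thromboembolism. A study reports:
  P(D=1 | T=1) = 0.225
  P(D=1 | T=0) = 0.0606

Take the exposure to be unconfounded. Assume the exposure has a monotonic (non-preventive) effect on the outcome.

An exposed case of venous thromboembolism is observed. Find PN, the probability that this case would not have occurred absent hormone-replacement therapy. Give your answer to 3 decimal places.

Let p₁ = 0.225, p₀ = 0.0606.
Under exogeneity and monotonicity, PN = (p₁ − p₀) / p₁.
PN = (0.225 − 0.0606) / 0.225 = 0.1644 / 0.225 ≈ 0.7307

PN ≈ 0.731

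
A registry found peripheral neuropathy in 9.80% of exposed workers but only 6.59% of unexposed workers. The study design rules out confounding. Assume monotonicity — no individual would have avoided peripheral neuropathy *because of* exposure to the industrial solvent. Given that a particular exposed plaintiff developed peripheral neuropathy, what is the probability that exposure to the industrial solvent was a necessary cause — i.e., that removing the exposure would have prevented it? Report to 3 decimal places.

PN ≈ 0.328

p₁ = 0.098, p₀ = 0.0659.
Under exogeneity and monotonicity, PN = (p₁ − p₀) / p₁.
PN = (0.098 − 0.0659) / 0.098 = 0.0321 / 0.098 ≈ 0.3276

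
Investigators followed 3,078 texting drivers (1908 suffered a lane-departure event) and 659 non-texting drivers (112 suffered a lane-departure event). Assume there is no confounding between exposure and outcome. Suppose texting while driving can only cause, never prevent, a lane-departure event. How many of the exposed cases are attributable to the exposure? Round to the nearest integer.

about 1385 cases

p₁ = P(outcome | exposed) = 1908/3078 = 0.61988
p₀ = P(outcome | unexposed) = 112/659 = 0.16995
PN = (p₁ − p₀)/p₁ = (0.61988 − 0.16995) / 0.61988 ≈ 0.72583.
Attributable cases ≈ PN × (exposed cases) = 0.72583 × 1908 ≈ 1384.88.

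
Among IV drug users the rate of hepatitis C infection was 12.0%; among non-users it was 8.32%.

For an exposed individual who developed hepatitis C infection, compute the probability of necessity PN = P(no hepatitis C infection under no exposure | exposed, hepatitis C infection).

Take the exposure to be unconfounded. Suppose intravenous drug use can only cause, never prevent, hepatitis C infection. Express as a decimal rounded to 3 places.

p₁ = 0.12, p₀ = 0.0832.
Under exogeneity and monotonicity, PN = (p₁ − p₀) / p₁.
PN = (0.12 − 0.0832) / 0.12 = 0.0368 / 0.12 ≈ 0.3067

PN ≈ 0.307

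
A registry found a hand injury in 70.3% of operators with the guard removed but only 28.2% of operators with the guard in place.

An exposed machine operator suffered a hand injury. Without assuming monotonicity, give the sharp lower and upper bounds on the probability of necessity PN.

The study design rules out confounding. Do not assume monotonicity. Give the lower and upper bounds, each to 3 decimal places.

p₁ = 0.703, p₀ = 0.282.
Under exogeneity alone the bounds on PN are max{0,(p₁−p₀)/p₁} ≤ PN ≤ min{1,(1−p₀)/p₁}.
  lower = (p₁ − p₀)/p₁ = 0.421 / 0.703 ≈ 0.5989
  upper = min{1, (1 − p₀)/p₁} = 0.718 / 0.703 ≈ 1.0213 → capped at 1

0.599 ≤ PN ≤ 1.000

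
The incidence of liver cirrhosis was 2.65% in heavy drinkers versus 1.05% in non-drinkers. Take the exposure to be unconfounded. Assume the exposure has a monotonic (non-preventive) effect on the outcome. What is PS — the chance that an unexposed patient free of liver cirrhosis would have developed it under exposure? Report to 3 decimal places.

PS ≈ 0.016

p₁ = 0.0265, p₀ = 0.0105.
Under exogeneity and monotonicity, PS = (p₁ − p₀) / (1 − p₀).
PS = (0.0265 − 0.0105) / (1 − 0.0105) = 0.016 / 0.9895 ≈ 0.0162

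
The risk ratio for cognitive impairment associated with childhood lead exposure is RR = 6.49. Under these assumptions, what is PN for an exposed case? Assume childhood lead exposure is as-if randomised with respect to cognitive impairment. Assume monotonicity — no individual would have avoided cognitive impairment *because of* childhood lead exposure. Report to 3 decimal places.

Under exogeneity and monotonicity, PN = (RR − 1) / RR = 1 − 1/RR.
PN = (6.49 − 1) / 6.49 = 5.49 / 6.49 ≈ 0.8459

PN ≈ 0.846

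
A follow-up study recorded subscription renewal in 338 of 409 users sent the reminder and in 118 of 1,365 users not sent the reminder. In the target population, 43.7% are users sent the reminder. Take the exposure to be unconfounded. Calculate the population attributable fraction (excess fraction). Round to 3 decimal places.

PAF ≈ 0.789

p₁ = P(outcome | exposed) = 338/409 = 0.82641
p₀ = P(outcome | unexposed) = 118/1365 = 0.086447
Overall risk P(Y=1) = π·p₁ + (1−π)·p₀ = 0.437×0.82641 + 0.563×0.086447 = 0.40981.
Under exogeneity, PAF = [P(Y=1) − p₀] / P(Y=1).
PAF = (0.40981 − 0.086447) / 0.40981 ≈ 0.7891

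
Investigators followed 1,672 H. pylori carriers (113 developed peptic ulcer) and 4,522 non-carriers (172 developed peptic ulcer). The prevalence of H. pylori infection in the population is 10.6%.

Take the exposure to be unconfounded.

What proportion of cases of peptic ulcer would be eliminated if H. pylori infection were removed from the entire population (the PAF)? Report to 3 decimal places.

PAF ≈ 0.076

p₁ = P(outcome | exposed) = 113/1672 = 0.067584
p₀ = P(outcome | unexposed) = 172/4522 = 0.038036
Overall risk P(Y=1) = π·p₁ + (1−π)·p₀ = 0.106×0.067584 + 0.894×0.038036 = 0.041168.
Under exogeneity, PAF = [P(Y=1) − p₀] / P(Y=1).
PAF = (0.041168 − 0.038036) / 0.041168 ≈ 0.0761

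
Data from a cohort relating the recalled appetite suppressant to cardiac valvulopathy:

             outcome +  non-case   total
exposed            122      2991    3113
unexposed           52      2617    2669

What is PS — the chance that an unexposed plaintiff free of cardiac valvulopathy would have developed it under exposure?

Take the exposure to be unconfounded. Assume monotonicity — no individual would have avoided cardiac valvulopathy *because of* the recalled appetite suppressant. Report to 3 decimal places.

p₁ = P(outcome | exposed) = 122/3113 = 0.03919
p₀ = P(outcome | unexposed) = 52/2669 = 0.019483
Under exogeneity and monotonicity, PS = (p₁ − p₀)/(1 − p₀).
PS = (0.03919 − 0.019483) / 0.98052 ≈ 0.0201

PS ≈ 0.020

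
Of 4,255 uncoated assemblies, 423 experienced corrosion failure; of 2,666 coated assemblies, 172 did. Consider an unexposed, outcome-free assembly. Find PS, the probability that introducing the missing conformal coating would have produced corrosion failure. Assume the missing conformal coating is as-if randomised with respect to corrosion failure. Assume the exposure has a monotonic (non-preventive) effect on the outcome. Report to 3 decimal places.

p₁ = P(outcome | exposed) = 423/4255 = 0.099412
p₀ = P(outcome | unexposed) = 172/2666 = 0.064516
Under exogeneity and monotonicity, PS = (p₁ − p₀) / (1 − p₀).
PS = (0.099412 − 0.064516) / (1 − 0.064516) = 0.034896 / 0.93548 ≈ 0.0373

PS ≈ 0.037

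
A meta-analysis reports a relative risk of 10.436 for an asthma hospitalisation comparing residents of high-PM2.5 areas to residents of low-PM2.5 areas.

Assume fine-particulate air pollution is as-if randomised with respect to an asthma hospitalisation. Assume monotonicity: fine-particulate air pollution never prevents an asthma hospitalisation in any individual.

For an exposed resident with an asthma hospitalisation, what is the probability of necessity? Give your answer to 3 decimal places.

Under exogeneity and monotonicity, PN = (RR − 1) / RR = 1 − 1/RR.
PN = (10.436 − 1) / 10.436 = 9.436 / 10.436 ≈ 0.9042

PN ≈ 0.904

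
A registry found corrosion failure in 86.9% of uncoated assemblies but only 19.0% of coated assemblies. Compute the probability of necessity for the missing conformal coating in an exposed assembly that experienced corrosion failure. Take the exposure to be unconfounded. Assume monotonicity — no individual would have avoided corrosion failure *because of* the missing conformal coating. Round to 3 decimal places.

PN ≈ 0.781

p₁ = 0.869, p₀ = 0.19.
Under exogeneity and monotonicity, PN = (p₁ − p₀) / p₁.
PN = (0.869 − 0.19) / 0.869 = 0.679 / 0.869 ≈ 0.7814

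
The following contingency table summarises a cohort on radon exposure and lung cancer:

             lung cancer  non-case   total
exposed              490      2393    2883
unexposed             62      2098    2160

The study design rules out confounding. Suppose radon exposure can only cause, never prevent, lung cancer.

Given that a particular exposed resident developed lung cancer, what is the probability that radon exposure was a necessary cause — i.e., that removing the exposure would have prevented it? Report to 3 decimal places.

PN ≈ 0.831

p₁ = P(outcome | exposed) = 490/2883 = 0.16996
p₀ = P(outcome | unexposed) = 62/2160 = 0.028704
Under exogeneity and monotonicity, PN = (p₁ − p₀)/p₁.
PN = (0.16996 − 0.028704) / 0.16996 ≈ 0.8311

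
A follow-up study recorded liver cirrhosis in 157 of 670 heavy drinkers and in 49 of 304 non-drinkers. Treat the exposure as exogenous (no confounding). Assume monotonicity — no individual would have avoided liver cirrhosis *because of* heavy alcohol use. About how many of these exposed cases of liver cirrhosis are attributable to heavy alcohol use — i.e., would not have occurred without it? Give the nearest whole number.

p₁ = P(outcome | exposed) = 157/670 = 0.23433
p₀ = P(outcome | unexposed) = 49/304 = 0.16118
PN = (p₁ − p₀)/p₁ = (0.23433 − 0.16118) / 0.23433 ≈ 0.31214.
Attributable cases ≈ PN × (exposed cases) = 0.31214 × 157 ≈ 49.01.

about 49 cases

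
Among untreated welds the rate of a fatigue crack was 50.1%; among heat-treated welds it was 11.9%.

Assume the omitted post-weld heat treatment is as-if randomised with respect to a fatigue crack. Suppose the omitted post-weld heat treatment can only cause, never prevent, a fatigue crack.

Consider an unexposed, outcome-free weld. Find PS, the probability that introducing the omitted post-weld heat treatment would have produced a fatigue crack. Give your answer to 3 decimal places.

PS ≈ 0.434

p₁ = 0.501, p₀ = 0.119.
Under exogeneity and monotonicity, PS = (p₁ − p₀) / (1 − p₀).
PS = (0.501 − 0.119) / (1 − 0.119) = 0.382 / 0.881 ≈ 0.4336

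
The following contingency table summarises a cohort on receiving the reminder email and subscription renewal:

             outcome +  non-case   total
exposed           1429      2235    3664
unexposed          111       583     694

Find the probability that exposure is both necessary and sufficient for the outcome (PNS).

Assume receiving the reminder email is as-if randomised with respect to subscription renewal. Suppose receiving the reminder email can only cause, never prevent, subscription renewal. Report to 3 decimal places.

PNS ≈ 0.230

p₁ = P(outcome | exposed) = 1429/3664 = 0.39001
p₀ = P(outcome | unexposed) = 111/694 = 0.15994
Under exogeneity and monotonicity, PNS = p₁ − p₀.
PNS = 0.39001 − 0.15994 = 0.23007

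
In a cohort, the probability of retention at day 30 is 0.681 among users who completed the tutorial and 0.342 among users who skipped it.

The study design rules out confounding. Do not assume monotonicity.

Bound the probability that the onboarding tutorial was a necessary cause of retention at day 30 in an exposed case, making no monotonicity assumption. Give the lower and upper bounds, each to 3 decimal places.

Let p₁ = 0.681, p₀ = 0.342.
Under exogeneity alone the bounds on PN are max{0,(p₁−p₀)/p₁} ≤ PN ≤ min{1,(1−p₀)/p₁}.
  lower = (p₁ − p₀)/p₁ = 0.339 / 0.681 ≈ 0.4978
  upper = min{1, (1 − p₀)/p₁} = 0.658 / 0.681 ≈ 0.9662

0.498 ≤ PN ≤ 0.966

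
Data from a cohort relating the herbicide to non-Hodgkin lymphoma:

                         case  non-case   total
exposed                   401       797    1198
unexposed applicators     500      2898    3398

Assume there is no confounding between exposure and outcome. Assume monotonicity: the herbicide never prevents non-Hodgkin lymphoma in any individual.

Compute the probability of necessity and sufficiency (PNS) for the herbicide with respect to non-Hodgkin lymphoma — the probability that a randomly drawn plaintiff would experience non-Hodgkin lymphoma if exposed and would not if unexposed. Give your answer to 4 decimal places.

p₁ = P(outcome | exposed) = 401/1198 = 0.33472
p₀ = P(outcome | unexposed) = 500/3398 = 0.14715
Under exogeneity and monotonicity, PNS = p₁ − p₀.
PNS = 0.33472 − 0.14715 = 0.18758

PNS ≈ 0.1876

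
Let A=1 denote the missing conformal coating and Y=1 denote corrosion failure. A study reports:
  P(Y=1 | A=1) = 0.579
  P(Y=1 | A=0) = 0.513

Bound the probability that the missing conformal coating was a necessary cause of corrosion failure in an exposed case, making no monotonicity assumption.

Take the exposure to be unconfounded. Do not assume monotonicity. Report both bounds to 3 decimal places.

0.114 ≤ PN ≤ 0.841

Let p₁ = 0.579, p₀ = 0.513.
Under exogeneity alone the bounds on PN are max{0,(p₁−p₀)/p₁} ≤ PN ≤ min{1,(1−p₀)/p₁}.
  lower = (p₁ − p₀)/p₁ = 0.066 / 0.579 ≈ 0.1140
  upper = min{1, (1 − p₀)/p₁} = 0.487 / 0.579 ≈ 0.8411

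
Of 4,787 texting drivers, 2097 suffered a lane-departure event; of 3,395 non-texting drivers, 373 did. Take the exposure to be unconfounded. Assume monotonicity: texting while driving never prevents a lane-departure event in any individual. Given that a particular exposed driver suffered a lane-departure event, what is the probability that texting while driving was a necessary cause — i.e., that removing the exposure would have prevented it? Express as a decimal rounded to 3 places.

PN ≈ 0.749

p₁ = P(outcome | exposed) = 2097/4787 = 0.43806
p₀ = P(outcome | unexposed) = 373/3395 = 0.10987
Under exogeneity and monotonicity, PN = (p₁ − p₀) / p₁.
PN = (0.43806 − 0.10987) / 0.43806 = 0.32819 / 0.43806 ≈ 0.7492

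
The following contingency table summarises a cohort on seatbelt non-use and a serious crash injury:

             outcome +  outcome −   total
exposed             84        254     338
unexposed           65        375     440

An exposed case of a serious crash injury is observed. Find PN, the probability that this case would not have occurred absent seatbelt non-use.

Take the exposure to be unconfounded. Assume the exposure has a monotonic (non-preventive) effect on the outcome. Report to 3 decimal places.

PN ≈ 0.406

p₁ = P(outcome | exposed) = 84/338 = 0.24852
p₀ = P(outcome | unexposed) = 65/440 = 0.14773
Under exogeneity and monotonicity, PN = (p₁ − p₀) / p₁.
PN = (0.24852 − 0.14773) / 0.24852 = 0.10079 / 0.24852 ≈ 0.4056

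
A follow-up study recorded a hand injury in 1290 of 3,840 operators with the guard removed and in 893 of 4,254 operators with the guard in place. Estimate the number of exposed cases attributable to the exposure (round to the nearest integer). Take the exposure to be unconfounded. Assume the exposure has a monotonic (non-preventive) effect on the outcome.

about 484 cases

p₁ = P(outcome | exposed) = 1290/3840 = 0.33594
p₀ = P(outcome | unexposed) = 893/4254 = 0.20992
PN = (p₁ − p₀)/p₁ = (0.33594 − 0.20992) / 0.33594 ≈ 0.37512.
Attributable cases ≈ PN × (exposed cases) = 0.37512 × 1290 ≈ 483.91.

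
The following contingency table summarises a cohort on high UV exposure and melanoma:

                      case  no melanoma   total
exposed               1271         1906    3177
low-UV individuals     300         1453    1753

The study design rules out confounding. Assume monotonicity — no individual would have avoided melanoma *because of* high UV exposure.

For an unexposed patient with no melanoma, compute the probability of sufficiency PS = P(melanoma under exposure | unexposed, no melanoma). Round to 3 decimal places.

PS ≈ 0.276

p₁ = P(outcome | exposed) = 1271/3177 = 0.40006
p₀ = P(outcome | unexposed) = 300/1753 = 0.17114
Under exogeneity and monotonicity, PS = (p₁ − p₀)/(1 − p₀).
PS = (0.40006 − 0.17114) / 0.82886 ≈ 0.2762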